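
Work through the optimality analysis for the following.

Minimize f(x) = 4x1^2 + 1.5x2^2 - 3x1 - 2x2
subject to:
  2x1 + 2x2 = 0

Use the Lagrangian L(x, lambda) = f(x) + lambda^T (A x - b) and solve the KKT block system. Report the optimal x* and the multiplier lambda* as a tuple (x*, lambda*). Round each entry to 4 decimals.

Form the Lagrangian:
  L(x, lambda) = (1/2) x^T Q x + c^T x + lambda^T (A x - b)
Stationarity (grad_x L = 0): Q x + c + A^T lambda = 0.
Primal feasibility: A x = b.

This gives the KKT block system:
  [ Q   A^T ] [ x     ]   [-c ]
  [ A    0  ] [ lambda ] = [ b ]

Solving the linear system:
  x*      = (0.0909, -0.0909)
  lambda* = (1.1364)
  f(x*)   = -0.0455

x* = (0.0909, -0.0909), lambda* = (1.1364)


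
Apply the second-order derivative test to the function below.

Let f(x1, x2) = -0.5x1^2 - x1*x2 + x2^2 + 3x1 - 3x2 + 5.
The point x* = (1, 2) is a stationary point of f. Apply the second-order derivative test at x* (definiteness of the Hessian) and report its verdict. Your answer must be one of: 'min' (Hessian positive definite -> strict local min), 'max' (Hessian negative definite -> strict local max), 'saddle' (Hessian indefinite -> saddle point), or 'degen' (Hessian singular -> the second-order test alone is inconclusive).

Compute the Hessian H = grad^2 f:
  H = [[-1, -1], [-1, 2]]
Verify stationarity: grad f(x*) = H x* + g = (0, 0).
Eigenvalues of H: -1.3028, 2.3028.
Eigenvalues have mixed signs, so H is indefinite -> x* is a saddle point.

saddle


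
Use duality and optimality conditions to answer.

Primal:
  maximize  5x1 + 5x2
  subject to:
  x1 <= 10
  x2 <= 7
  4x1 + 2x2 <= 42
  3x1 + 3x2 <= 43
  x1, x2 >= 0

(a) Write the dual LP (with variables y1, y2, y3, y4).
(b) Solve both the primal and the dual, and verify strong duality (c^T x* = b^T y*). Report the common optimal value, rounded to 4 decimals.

The standard primal-dual pair for 'max c^T x s.t. A x <= b, x >= 0' is:
  Dual:  min b^T y  s.t.  A^T y >= c,  y >= 0.

So the dual LP is:
  minimize  10y1 + 7y2 + 42y3 + 43y4
  subject to:
    y1 + 4y3 + 3y4 >= 5
    y2 + 2y3 + 3y4 >= 5
    y1, y2, y3, y4 >= 0

Solving the primal: x* = (7, 7).
  primal value c^T x* = 70.
Solving the dual: y* = (0, 2.5, 1.25, 0).
  dual value b^T y* = 70.
Strong duality: c^T x* = b^T y*. Confirmed.

70


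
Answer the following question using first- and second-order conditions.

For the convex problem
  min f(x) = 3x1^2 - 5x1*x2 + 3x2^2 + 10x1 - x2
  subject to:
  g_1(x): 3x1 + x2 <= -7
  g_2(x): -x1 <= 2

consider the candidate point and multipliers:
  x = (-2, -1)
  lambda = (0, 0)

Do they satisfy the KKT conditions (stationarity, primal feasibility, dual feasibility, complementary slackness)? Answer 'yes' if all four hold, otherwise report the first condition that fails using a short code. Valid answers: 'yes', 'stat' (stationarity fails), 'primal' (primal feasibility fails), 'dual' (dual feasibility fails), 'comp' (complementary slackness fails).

Gradient of f: grad f(x) = Q x + c = (3, 3)
Constraint values g_i(x) = a_i^T x - b_i:
  g_1((-2, -1)) = 0
  g_2((-2, -1)) = 0
Stationarity residual: grad f(x) + sum_i lambda_i a_i = (3, 3)
  -> stationarity FAILS
Primal feasibility (all g_i <= 0): OK
Dual feasibility (all lambda_i >= 0): OK
Complementary slackness (lambda_i * g_i(x) = 0 for all i): OK

Verdict: the first failing condition is stationarity -> stat.

stat


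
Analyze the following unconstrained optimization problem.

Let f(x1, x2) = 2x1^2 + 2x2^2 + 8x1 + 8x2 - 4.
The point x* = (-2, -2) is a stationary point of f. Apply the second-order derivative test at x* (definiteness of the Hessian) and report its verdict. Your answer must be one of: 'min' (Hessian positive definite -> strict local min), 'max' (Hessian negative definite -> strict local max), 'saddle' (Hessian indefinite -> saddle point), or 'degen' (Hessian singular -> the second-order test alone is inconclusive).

Compute the Hessian H = grad^2 f:
  H = [[4, 0], [0, 4]]
Verify stationarity: grad f(x*) = H x* + g = (0, 0).
Eigenvalues of H: 4, 4.
Both eigenvalues > 0, so H is positive definite -> x* is a strict local min.

min


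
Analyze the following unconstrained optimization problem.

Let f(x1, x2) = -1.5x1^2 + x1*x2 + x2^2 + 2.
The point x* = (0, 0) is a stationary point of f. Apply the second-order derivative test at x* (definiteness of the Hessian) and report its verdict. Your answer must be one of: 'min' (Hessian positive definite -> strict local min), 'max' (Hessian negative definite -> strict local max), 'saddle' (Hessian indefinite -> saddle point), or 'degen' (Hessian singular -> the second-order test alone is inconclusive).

Compute the Hessian H = grad^2 f:
  H = [[-3, 1], [1, 2]]
Verify stationarity: grad f(x*) = H x* + g = (0, 0).
Eigenvalues of H: -3.1926, 2.1926.
Eigenvalues have mixed signs, so H is indefinite -> x* is a saddle point.

saddle


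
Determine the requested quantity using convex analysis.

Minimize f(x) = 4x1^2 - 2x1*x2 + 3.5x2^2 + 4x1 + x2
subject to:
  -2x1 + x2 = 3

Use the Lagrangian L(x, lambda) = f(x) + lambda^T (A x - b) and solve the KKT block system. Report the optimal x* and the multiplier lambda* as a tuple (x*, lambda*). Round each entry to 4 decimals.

Form the Lagrangian:
  L(x, lambda) = (1/2) x^T Q x + c^T x + lambda^T (A x - b)
Stationarity (grad_x L = 0): Q x + c + A^T lambda = 0.
Primal feasibility: A x = b.

This gives the KKT block system:
  [ Q   A^T ] [ x     ]   [-c ]
  [ A    0  ] [ lambda ] = [ b ]

Solving the linear system:
  x*      = (-1.5, 0)
  lambda* = (-4)
  f(x*)   = 3

x* = (-1.5, 0), lambda* = (-4)


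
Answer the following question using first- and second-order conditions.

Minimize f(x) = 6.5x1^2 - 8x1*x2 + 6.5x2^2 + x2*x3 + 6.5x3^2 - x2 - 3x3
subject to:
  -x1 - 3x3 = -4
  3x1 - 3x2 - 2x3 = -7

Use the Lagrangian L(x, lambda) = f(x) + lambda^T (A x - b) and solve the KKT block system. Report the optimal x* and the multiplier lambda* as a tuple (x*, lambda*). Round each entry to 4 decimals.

Form the Lagrangian:
  L(x, lambda) = (1/2) x^T Q x + c^T x + lambda^T (A x - b)
Stationarity (grad_x L = 0): Q x + c + A^T lambda = 0.
Primal feasibility: A x = b.

This gives the KKT block system:
  [ Q   A^T ] [ x     ]   [-c ]
  [ A    0  ] [ lambda ] = [ b ]

Solving the linear system:
  x*      = (-0.4849, 0.8518, 1.495)
  lambda* = (2.3294, 5.1491)
  f(x*)   = 20.0124

x* = (-0.4849, 0.8518, 1.495), lambda* = (2.3294, 5.1491)


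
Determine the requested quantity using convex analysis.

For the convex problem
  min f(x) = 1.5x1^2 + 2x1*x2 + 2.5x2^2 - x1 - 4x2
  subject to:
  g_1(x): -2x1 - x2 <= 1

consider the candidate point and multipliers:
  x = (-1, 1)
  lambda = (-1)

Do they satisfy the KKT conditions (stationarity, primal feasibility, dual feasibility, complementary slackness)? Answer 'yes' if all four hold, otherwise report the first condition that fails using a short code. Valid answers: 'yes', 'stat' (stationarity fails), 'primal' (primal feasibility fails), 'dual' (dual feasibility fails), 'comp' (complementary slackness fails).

Gradient of f: grad f(x) = Q x + c = (-2, -1)
Constraint values g_i(x) = a_i^T x - b_i:
  g_1((-1, 1)) = 0
Stationarity residual: grad f(x) + sum_i lambda_i a_i = (0, 0)
  -> stationarity OK
Primal feasibility (all g_i <= 0): OK
Dual feasibility (all lambda_i >= 0): FAILS
Complementary slackness (lambda_i * g_i(x) = 0 for all i): OK

Verdict: the first failing condition is dual_feasibility -> dual.

dual


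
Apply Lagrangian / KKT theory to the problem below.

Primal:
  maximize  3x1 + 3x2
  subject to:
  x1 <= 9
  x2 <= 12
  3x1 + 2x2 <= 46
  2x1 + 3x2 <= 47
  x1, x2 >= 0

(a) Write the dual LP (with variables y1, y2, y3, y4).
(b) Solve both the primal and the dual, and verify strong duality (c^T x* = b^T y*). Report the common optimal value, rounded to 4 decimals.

The standard primal-dual pair for 'max c^T x s.t. A x <= b, x >= 0' is:
  Dual:  min b^T y  s.t.  A^T y >= c,  y >= 0.

So the dual LP is:
  minimize  9y1 + 12y2 + 46y3 + 47y4
  subject to:
    y1 + 3y3 + 2y4 >= 3
    y2 + 2y3 + 3y4 >= 3
    y1, y2, y3, y4 >= 0

Solving the primal: x* = (8.8, 9.8).
  primal value c^T x* = 55.8.
Solving the dual: y* = (0, 0, 0.6, 0.6).
  dual value b^T y* = 55.8.
Strong duality: c^T x* = b^T y*. Confirmed.

55.8


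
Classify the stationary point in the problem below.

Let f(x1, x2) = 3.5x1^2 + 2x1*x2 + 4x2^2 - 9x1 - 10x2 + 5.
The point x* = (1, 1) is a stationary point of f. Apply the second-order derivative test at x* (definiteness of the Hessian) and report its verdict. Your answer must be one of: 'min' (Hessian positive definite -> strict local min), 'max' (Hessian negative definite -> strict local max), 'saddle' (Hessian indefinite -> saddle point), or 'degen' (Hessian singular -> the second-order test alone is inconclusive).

Compute the Hessian H = grad^2 f:
  H = [[7, 2], [2, 8]]
Verify stationarity: grad f(x*) = H x* + g = (0, 0).
Eigenvalues of H: 5.4384, 9.5616.
Both eigenvalues > 0, so H is positive definite -> x* is a strict local min.

min


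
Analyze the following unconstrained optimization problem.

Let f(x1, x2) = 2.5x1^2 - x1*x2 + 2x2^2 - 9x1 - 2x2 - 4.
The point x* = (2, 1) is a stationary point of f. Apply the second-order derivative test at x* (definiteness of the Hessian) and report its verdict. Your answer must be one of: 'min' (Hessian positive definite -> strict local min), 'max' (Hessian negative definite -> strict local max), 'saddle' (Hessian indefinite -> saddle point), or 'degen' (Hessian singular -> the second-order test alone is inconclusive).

Compute the Hessian H = grad^2 f:
  H = [[5, -1], [-1, 4]]
Verify stationarity: grad f(x*) = H x* + g = (0, 0).
Eigenvalues of H: 3.382, 5.618.
Both eigenvalues > 0, so H is positive definite -> x* is a strict local min.

min


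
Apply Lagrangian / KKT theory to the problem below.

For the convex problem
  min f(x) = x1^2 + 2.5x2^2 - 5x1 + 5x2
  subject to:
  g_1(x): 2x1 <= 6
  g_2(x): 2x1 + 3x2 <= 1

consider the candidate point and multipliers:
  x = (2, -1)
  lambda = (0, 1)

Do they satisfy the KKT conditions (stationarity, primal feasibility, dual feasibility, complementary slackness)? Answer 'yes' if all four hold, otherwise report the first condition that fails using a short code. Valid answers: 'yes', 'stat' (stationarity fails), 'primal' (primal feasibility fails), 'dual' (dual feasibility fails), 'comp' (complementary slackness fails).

Gradient of f: grad f(x) = Q x + c = (-1, 0)
Constraint values g_i(x) = a_i^T x - b_i:
  g_1((2, -1)) = -2
  g_2((2, -1)) = 0
Stationarity residual: grad f(x) + sum_i lambda_i a_i = (1, 3)
  -> stationarity FAILS
Primal feasibility (all g_i <= 0): OK
Dual feasibility (all lambda_i >= 0): OK
Complementary slackness (lambda_i * g_i(x) = 0 for all i): OK

Verdict: the first failing condition is stationarity -> stat.

stat


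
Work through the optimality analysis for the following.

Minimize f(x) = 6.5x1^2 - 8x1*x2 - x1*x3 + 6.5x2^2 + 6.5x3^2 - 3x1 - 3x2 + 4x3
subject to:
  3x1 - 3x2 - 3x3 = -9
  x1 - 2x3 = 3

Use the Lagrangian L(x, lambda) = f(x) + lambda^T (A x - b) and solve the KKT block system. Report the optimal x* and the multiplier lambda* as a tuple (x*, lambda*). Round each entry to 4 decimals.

Form the Lagrangian:
  L(x, lambda) = (1/2) x^T Q x + c^T x + lambda^T (A x - b)
Stationarity (grad_x L = 0): Q x + c + A^T lambda = 0.
Primal feasibility: A x = b.

This gives the KKT block system:
  [ Q   A^T ] [ x     ]   [-c ]
  [ A    0  ] [ lambda ] = [ b ]

Solving the linear system:
  x*      = (1.6667, 5.3333, -0.6667)
  lambda* = (17.6667, -29.6667)
  f(x*)   = 112.1667

x* = (1.6667, 5.3333, -0.6667), lambda* = (17.6667, -29.6667)


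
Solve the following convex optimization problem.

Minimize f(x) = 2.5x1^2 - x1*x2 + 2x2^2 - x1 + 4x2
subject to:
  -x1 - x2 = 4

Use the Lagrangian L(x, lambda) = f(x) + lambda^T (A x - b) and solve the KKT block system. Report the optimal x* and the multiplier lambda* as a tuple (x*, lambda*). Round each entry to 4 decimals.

Form the Lagrangian:
  L(x, lambda) = (1/2) x^T Q x + c^T x + lambda^T (A x - b)
Stationarity (grad_x L = 0): Q x + c + A^T lambda = 0.
Primal feasibility: A x = b.

This gives the KKT block system:
  [ Q   A^T ] [ x     ]   [-c ]
  [ A    0  ] [ lambda ] = [ b ]

Solving the linear system:
  x*      = (-1.3636, -2.6364)
  lambda* = (-5.1818)
  f(x*)   = 5.7727

x* = (-1.3636, -2.6364), lambda* = (-5.1818)


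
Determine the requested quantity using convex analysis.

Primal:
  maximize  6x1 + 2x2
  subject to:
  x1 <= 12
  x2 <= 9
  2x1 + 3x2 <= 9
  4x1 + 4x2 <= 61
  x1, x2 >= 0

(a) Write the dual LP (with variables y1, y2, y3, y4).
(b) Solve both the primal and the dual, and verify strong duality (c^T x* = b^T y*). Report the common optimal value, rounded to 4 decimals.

The standard primal-dual pair for 'max c^T x s.t. A x <= b, x >= 0' is:
  Dual:  min b^T y  s.t.  A^T y >= c,  y >= 0.

So the dual LP is:
  minimize  12y1 + 9y2 + 9y3 + 61y4
  subject to:
    y1 + 2y3 + 4y4 >= 6
    y2 + 3y3 + 4y4 >= 2
    y1, y2, y3, y4 >= 0

Solving the primal: x* = (4.5, 0).
  primal value c^T x* = 27.
Solving the dual: y* = (0, 0, 3, 0).
  dual value b^T y* = 27.
Strong duality: c^T x* = b^T y*. Confirmed.

27


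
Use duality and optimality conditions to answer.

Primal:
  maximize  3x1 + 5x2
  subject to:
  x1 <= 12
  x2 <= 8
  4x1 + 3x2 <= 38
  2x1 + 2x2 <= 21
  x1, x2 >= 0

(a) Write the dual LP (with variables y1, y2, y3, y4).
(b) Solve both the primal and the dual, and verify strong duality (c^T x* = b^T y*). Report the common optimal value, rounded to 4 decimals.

The standard primal-dual pair for 'max c^T x s.t. A x <= b, x >= 0' is:
  Dual:  min b^T y  s.t.  A^T y >= c,  y >= 0.

So the dual LP is:
  minimize  12y1 + 8y2 + 38y3 + 21y4
  subject to:
    y1 + 4y3 + 2y4 >= 3
    y2 + 3y3 + 2y4 >= 5
    y1, y2, y3, y4 >= 0

Solving the primal: x* = (2.5, 8).
  primal value c^T x* = 47.5.
Solving the dual: y* = (0, 2, 0, 1.5).
  dual value b^T y* = 47.5.
Strong duality: c^T x* = b^T y*. Confirmed.

47.5


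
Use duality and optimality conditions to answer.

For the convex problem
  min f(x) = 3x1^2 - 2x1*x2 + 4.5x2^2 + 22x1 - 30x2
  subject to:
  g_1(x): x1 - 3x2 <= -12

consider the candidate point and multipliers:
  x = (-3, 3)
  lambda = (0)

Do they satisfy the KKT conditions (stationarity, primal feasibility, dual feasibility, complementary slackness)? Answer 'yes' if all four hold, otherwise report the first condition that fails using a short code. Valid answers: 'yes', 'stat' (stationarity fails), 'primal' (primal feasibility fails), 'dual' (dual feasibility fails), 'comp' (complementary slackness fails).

Gradient of f: grad f(x) = Q x + c = (-2, 3)
Constraint values g_i(x) = a_i^T x - b_i:
  g_1((-3, 3)) = 0
Stationarity residual: grad f(x) + sum_i lambda_i a_i = (-2, 3)
  -> stationarity FAILS
Primal feasibility (all g_i <= 0): OK
Dual feasibility (all lambda_i >= 0): OK
Complementary slackness (lambda_i * g_i(x) = 0 for all i): OK

Verdict: the first failing condition is stationarity -> stat.

stat


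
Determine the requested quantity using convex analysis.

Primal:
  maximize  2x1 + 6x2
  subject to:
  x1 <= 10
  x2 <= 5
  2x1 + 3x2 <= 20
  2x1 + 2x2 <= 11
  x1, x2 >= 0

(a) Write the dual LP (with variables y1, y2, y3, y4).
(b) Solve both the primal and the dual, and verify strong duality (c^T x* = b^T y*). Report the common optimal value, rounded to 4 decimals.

The standard primal-dual pair for 'max c^T x s.t. A x <= b, x >= 0' is:
  Dual:  min b^T y  s.t.  A^T y >= c,  y >= 0.

So the dual LP is:
  minimize  10y1 + 5y2 + 20y3 + 11y4
  subject to:
    y1 + 2y3 + 2y4 >= 2
    y2 + 3y3 + 2y4 >= 6
    y1, y2, y3, y4 >= 0

Solving the primal: x* = (0.5, 5).
  primal value c^T x* = 31.
Solving the dual: y* = (0, 4, 0, 1).
  dual value b^T y* = 31.
Strong duality: c^T x* = b^T y*. Confirmed.

31


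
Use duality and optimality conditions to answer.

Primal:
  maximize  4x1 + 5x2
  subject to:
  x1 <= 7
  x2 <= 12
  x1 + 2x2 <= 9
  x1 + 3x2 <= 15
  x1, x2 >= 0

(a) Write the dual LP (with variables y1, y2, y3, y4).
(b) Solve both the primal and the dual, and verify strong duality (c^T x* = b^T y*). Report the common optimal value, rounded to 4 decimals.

The standard primal-dual pair for 'max c^T x s.t. A x <= b, x >= 0' is:
  Dual:  min b^T y  s.t.  A^T y >= c,  y >= 0.

So the dual LP is:
  minimize  7y1 + 12y2 + 9y3 + 15y4
  subject to:
    y1 + y3 + y4 >= 4
    y2 + 2y3 + 3y4 >= 5
    y1, y2, y3, y4 >= 0

Solving the primal: x* = (7, 1).
  primal value c^T x* = 33.
Solving the dual: y* = (1.5, 0, 2.5, 0).
  dual value b^T y* = 33.
Strong duality: c^T x* = b^T y*. Confirmed.

33


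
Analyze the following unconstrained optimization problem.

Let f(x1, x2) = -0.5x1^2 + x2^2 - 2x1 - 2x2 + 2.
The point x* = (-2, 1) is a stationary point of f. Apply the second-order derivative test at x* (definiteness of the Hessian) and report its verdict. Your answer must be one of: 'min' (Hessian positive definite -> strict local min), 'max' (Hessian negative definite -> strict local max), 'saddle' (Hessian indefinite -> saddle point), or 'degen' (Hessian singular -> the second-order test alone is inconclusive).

Compute the Hessian H = grad^2 f:
  H = [[-1, 0], [0, 2]]
Verify stationarity: grad f(x*) = H x* + g = (0, 0).
Eigenvalues of H: -1, 2.
Eigenvalues have mixed signs, so H is indefinite -> x* is a saddle point.

saddle


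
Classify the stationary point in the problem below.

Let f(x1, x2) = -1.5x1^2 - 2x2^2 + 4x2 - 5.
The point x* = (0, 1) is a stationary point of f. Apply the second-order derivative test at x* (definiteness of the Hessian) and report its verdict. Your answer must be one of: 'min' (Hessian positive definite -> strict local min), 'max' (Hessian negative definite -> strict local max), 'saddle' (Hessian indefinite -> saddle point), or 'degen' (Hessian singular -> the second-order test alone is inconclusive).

Compute the Hessian H = grad^2 f:
  H = [[-3, 0], [0, -4]]
Verify stationarity: grad f(x*) = H x* + g = (0, 0).
Eigenvalues of H: -4, -3.
Both eigenvalues < 0, so H is negative definite -> x* is a strict local max.

max


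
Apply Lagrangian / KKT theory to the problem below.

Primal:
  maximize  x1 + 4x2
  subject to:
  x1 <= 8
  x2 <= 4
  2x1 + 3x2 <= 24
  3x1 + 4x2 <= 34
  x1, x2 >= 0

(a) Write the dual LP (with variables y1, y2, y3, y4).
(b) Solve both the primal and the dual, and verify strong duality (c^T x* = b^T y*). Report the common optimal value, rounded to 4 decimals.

The standard primal-dual pair for 'max c^T x s.t. A x <= b, x >= 0' is:
  Dual:  min b^T y  s.t.  A^T y >= c,  y >= 0.

So the dual LP is:
  minimize  8y1 + 4y2 + 24y3 + 34y4
  subject to:
    y1 + 2y3 + 3y4 >= 1
    y2 + 3y3 + 4y4 >= 4
    y1, y2, y3, y4 >= 0

Solving the primal: x* = (6, 4).
  primal value c^T x* = 22.
Solving the dual: y* = (0, 2.6667, 0, 0.3333).
  dual value b^T y* = 22.
Strong duality: c^T x* = b^T y*. Confirmed.

22


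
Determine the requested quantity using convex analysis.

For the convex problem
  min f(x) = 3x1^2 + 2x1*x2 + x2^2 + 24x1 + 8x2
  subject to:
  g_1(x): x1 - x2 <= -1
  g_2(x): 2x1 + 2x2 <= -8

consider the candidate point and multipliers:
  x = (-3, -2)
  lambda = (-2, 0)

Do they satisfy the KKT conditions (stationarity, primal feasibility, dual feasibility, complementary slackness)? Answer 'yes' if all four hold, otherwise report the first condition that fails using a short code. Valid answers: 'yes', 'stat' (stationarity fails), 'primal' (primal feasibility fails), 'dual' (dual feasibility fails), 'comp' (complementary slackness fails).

Gradient of f: grad f(x) = Q x + c = (2, -2)
Constraint values g_i(x) = a_i^T x - b_i:
  g_1((-3, -2)) = 0
  g_2((-3, -2)) = -2
Stationarity residual: grad f(x) + sum_i lambda_i a_i = (0, 0)
  -> stationarity OK
Primal feasibility (all g_i <= 0): OK
Dual feasibility (all lambda_i >= 0): FAILS
Complementary slackness (lambda_i * g_i(x) = 0 for all i): OK

Verdict: the first failing condition is dual_feasibility -> dual.

dual


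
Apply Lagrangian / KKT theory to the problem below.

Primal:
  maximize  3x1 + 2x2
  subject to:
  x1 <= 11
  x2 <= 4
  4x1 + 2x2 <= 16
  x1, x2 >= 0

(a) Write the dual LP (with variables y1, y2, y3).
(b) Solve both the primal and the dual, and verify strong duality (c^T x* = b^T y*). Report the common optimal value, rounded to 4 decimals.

The standard primal-dual pair for 'max c^T x s.t. A x <= b, x >= 0' is:
  Dual:  min b^T y  s.t.  A^T y >= c,  y >= 0.

So the dual LP is:
  minimize  11y1 + 4y2 + 16y3
  subject to:
    y1 + 4y3 >= 3
    y2 + 2y3 >= 2
    y1, y2, y3 >= 0

Solving the primal: x* = (2, 4).
  primal value c^T x* = 14.
Solving the dual: y* = (0, 0.5, 0.75).
  dual value b^T y* = 14.
Strong duality: c^T x* = b^T y*. Confirmed.

14


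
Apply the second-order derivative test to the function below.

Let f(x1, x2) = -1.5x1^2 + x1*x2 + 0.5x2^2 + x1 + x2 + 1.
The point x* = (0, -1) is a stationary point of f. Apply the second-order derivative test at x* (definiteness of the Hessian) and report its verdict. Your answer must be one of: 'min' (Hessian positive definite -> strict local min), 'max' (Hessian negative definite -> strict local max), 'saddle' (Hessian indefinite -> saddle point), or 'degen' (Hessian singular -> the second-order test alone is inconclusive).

Compute the Hessian H = grad^2 f:
  H = [[-3, 1], [1, 1]]
Verify stationarity: grad f(x*) = H x* + g = (0, 0).
Eigenvalues of H: -3.2361, 1.2361.
Eigenvalues have mixed signs, so H is indefinite -> x* is a saddle point.

saddle


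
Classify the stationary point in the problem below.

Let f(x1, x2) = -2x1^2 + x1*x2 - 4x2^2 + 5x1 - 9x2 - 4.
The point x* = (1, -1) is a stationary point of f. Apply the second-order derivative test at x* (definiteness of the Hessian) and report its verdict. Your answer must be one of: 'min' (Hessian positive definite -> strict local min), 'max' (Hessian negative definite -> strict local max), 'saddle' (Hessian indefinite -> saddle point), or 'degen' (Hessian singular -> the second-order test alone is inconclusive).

Compute the Hessian H = grad^2 f:
  H = [[-4, 1], [1, -8]]
Verify stationarity: grad f(x*) = H x* + g = (0, 0).
Eigenvalues of H: -8.2361, -3.7639.
Both eigenvalues < 0, so H is negative definite -> x* is a strict local max.

max


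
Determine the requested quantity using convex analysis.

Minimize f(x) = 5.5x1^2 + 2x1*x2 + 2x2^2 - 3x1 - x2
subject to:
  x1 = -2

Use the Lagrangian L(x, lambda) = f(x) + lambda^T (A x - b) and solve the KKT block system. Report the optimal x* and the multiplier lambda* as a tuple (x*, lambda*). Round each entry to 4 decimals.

Form the Lagrangian:
  L(x, lambda) = (1/2) x^T Q x + c^T x + lambda^T (A x - b)
Stationarity (grad_x L = 0): Q x + c + A^T lambda = 0.
Primal feasibility: A x = b.

This gives the KKT block system:
  [ Q   A^T ] [ x     ]   [-c ]
  [ A    0  ] [ lambda ] = [ b ]

Solving the linear system:
  x*      = (-2, 1.25)
  lambda* = (22.5)
  f(x*)   = 24.875

x* = (-2, 1.25), lambda* = (22.5)


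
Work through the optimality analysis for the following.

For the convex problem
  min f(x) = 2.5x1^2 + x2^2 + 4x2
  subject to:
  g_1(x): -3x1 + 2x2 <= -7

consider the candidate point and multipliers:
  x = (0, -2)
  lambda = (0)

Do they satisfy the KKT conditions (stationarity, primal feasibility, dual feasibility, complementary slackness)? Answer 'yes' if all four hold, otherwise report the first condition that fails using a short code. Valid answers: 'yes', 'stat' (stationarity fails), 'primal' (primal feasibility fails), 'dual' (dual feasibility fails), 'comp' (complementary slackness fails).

Gradient of f: grad f(x) = Q x + c = (0, 0)
Constraint values g_i(x) = a_i^T x - b_i:
  g_1((0, -2)) = 3
Stationarity residual: grad f(x) + sum_i lambda_i a_i = (0, 0)
  -> stationarity OK
Primal feasibility (all g_i <= 0): FAILS
Dual feasibility (all lambda_i >= 0): OK
Complementary slackness (lambda_i * g_i(x) = 0 for all i): OK

Verdict: the first failing condition is primal_feasibility -> primal.

primal


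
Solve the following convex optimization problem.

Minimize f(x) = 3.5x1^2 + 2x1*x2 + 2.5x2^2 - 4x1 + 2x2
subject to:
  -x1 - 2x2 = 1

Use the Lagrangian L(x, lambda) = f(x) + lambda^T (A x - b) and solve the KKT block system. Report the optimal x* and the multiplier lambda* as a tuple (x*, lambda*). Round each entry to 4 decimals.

Form the Lagrangian:
  L(x, lambda) = (1/2) x^T Q x + c^T x + lambda^T (A x - b)
Stationarity (grad_x L = 0): Q x + c + A^T lambda = 0.
Primal feasibility: A x = b.

This gives the KKT block system:
  [ Q   A^T ] [ x     ]   [-c ]
  [ A    0  ] [ lambda ] = [ b ]

Solving the linear system:
  x*      = (0.76, -0.88)
  lambda* = (-0.44)
  f(x*)   = -2.18

x* = (0.76, -0.88), lambda* = (-0.44)


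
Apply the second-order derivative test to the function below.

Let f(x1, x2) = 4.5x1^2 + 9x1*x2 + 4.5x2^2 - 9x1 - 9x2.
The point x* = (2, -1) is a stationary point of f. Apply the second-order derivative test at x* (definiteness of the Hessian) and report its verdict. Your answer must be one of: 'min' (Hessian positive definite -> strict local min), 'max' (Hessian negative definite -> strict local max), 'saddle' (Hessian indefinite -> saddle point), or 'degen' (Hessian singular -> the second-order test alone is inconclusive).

Compute the Hessian H = grad^2 f:
  H = [[9, 9], [9, 9]]
Verify stationarity: grad f(x*) = H x* + g = (0, 0).
Eigenvalues of H: 0, 18.
H has a zero eigenvalue (singular; positive semidefinite but not definite), so H is neither positive definite, negative definite, nor indefinite. The second-order test alone is inconclusive -> degen.
(Indeed, f is constant along the null direction of H through x*, so x* is not a strict local extremum.)

degen


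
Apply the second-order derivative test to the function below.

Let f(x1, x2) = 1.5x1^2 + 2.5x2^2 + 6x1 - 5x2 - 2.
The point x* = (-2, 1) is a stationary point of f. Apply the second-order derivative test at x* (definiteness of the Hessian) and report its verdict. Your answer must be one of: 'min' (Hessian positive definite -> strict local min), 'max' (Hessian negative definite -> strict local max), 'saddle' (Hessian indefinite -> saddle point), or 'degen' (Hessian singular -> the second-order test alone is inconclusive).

Compute the Hessian H = grad^2 f:
  H = [[3, 0], [0, 5]]
Verify stationarity: grad f(x*) = H x* + g = (0, 0).
Eigenvalues of H: 3, 5.
Both eigenvalues > 0, so H is positive definite -> x* is a strict local min.

min


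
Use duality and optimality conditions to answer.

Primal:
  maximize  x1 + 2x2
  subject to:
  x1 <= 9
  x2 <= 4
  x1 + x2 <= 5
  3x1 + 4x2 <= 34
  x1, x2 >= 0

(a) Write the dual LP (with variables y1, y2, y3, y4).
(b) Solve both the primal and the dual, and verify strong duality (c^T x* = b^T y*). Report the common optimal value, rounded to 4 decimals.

The standard primal-dual pair for 'max c^T x s.t. A x <= b, x >= 0' is:
  Dual:  min b^T y  s.t.  A^T y >= c,  y >= 0.

So the dual LP is:
  minimize  9y1 + 4y2 + 5y3 + 34y4
  subject to:
    y1 + y3 + 3y4 >= 1
    y2 + y3 + 4y4 >= 2
    y1, y2, y3, y4 >= 0

Solving the primal: x* = (1, 4).
  primal value c^T x* = 9.
Solving the dual: y* = (0, 1, 1, 0).
  dual value b^T y* = 9.
Strong duality: c^T x* = b^T y*. Confirmed.

9


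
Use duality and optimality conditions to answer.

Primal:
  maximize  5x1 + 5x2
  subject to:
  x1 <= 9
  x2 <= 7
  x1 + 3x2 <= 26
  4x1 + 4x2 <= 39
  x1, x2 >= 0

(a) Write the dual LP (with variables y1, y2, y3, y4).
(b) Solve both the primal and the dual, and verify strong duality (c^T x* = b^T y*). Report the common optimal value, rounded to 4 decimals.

The standard primal-dual pair for 'max c^T x s.t. A x <= b, x >= 0' is:
  Dual:  min b^T y  s.t.  A^T y >= c,  y >= 0.

So the dual LP is:
  minimize  9y1 + 7y2 + 26y3 + 39y4
  subject to:
    y1 + y3 + 4y4 >= 5
    y2 + 3y3 + 4y4 >= 5
    y1, y2, y3, y4 >= 0

Solving the primal: x* = (9, 0.75).
  primal value c^T x* = 48.75.
Solving the dual: y* = (0, 0, 0, 1.25).
  dual value b^T y* = 48.75.
Strong duality: c^T x* = b^T y*. Confirmed.

48.75


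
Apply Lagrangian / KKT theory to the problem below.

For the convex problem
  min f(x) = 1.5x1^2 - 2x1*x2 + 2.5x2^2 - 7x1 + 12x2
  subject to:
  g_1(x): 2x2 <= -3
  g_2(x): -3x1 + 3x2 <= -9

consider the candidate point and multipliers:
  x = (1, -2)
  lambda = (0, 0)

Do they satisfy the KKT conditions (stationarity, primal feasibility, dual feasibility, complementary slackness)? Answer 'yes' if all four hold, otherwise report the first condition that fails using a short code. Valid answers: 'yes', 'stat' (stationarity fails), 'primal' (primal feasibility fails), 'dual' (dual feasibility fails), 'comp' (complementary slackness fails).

Gradient of f: grad f(x) = Q x + c = (0, 0)
Constraint values g_i(x) = a_i^T x - b_i:
  g_1((1, -2)) = -1
  g_2((1, -2)) = 0
Stationarity residual: grad f(x) + sum_i lambda_i a_i = (0, 0)
  -> stationarity OK
Primal feasibility (all g_i <= 0): OK
Dual feasibility (all lambda_i >= 0): OK
Complementary slackness (lambda_i * g_i(x) = 0 for all i): OK

Verdict: yes, KKT holds.

yes


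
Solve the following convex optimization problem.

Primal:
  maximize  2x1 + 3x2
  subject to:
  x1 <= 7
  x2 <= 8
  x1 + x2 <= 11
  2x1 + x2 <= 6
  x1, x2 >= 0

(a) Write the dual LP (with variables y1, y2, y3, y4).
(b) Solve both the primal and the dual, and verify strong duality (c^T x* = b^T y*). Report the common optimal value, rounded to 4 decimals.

The standard primal-dual pair for 'max c^T x s.t. A x <= b, x >= 0' is:
  Dual:  min b^T y  s.t.  A^T y >= c,  y >= 0.

So the dual LP is:
  minimize  7y1 + 8y2 + 11y3 + 6y4
  subject to:
    y1 + y3 + 2y4 >= 2
    y2 + y3 + y4 >= 3
    y1, y2, y3, y4 >= 0

Solving the primal: x* = (0, 6).
  primal value c^T x* = 18.
Solving the dual: y* = (0, 0, 0, 3).
  dual value b^T y* = 18.
Strong duality: c^T x* = b^T y*. Confirmed.

18


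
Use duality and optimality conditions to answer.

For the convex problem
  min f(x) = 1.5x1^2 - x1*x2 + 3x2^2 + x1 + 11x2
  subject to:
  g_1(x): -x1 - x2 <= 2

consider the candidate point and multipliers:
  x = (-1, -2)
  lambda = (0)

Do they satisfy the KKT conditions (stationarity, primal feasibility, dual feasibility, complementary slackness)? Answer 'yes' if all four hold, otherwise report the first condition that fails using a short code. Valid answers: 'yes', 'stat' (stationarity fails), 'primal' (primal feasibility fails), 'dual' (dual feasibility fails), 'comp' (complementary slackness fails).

Gradient of f: grad f(x) = Q x + c = (0, 0)
Constraint values g_i(x) = a_i^T x - b_i:
  g_1((-1, -2)) = 1
Stationarity residual: grad f(x) + sum_i lambda_i a_i = (0, 0)
  -> stationarity OK
Primal feasibility (all g_i <= 0): FAILS
Dual feasibility (all lambda_i >= 0): OK
Complementary slackness (lambda_i * g_i(x) = 0 for all i): OK

Verdict: the first failing condition is primal_feasibility -> primal.

primal


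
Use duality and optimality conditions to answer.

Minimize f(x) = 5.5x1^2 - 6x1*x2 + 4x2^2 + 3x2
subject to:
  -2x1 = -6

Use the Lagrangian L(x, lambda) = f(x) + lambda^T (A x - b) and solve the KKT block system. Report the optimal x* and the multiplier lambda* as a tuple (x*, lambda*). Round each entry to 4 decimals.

Form the Lagrangian:
  L(x, lambda) = (1/2) x^T Q x + c^T x + lambda^T (A x - b)
Stationarity (grad_x L = 0): Q x + c + A^T lambda = 0.
Primal feasibility: A x = b.

This gives the KKT block system:
  [ Q   A^T ] [ x     ]   [-c ]
  [ A    0  ] [ lambda ] = [ b ]

Solving the linear system:
  x*      = (3, 1.875)
  lambda* = (10.875)
  f(x*)   = 35.4375

x* = (3, 1.875), lambda* = (10.875)


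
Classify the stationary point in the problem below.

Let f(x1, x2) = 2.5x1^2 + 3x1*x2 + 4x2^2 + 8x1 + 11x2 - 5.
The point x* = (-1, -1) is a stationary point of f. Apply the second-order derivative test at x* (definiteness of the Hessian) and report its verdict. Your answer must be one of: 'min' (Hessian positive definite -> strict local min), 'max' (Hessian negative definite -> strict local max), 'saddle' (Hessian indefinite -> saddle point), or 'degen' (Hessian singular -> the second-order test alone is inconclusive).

Compute the Hessian H = grad^2 f:
  H = [[5, 3], [3, 8]]
Verify stationarity: grad f(x*) = H x* + g = (0, 0).
Eigenvalues of H: 3.1459, 9.8541.
Both eigenvalues > 0, so H is positive definite -> x* is a strict local min.

min


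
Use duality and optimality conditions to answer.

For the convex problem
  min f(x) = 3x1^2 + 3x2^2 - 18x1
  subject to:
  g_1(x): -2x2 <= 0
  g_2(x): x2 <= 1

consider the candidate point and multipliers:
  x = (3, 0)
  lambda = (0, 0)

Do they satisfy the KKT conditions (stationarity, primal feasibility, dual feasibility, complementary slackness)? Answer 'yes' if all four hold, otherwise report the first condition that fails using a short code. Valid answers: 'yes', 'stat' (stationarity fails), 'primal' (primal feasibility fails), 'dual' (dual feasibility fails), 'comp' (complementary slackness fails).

Gradient of f: grad f(x) = Q x + c = (0, 0)
Constraint values g_i(x) = a_i^T x - b_i:
  g_1((3, 0)) = 0
  g_2((3, 0)) = -1
Stationarity residual: grad f(x) + sum_i lambda_i a_i = (0, 0)
  -> stationarity OK
Primal feasibility (all g_i <= 0): OK
Dual feasibility (all lambda_i >= 0): OK
Complementary slackness (lambda_i * g_i(x) = 0 for all i): OK

Verdict: yes, KKT holds.

yes


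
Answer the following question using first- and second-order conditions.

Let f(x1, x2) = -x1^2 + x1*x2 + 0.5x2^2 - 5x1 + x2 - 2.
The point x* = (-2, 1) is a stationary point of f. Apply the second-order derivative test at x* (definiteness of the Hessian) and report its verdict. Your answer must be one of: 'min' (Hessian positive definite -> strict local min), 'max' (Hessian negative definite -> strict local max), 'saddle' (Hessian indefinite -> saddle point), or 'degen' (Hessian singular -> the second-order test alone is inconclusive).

Compute the Hessian H = grad^2 f:
  H = [[-2, 1], [1, 1]]
Verify stationarity: grad f(x*) = H x* + g = (0, 0).
Eigenvalues of H: -2.3028, 1.3028.
Eigenvalues have mixed signs, so H is indefinite -> x* is a saddle point.

saddle


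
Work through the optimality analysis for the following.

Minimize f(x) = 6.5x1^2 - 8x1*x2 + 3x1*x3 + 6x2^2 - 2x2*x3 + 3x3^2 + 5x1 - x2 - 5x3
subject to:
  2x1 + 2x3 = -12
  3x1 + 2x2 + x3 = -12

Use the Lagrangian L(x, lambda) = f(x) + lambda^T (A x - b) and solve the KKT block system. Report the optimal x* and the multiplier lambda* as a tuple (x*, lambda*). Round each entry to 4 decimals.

Form the Lagrangian:
  L(x, lambda) = (1/2) x^T Q x + c^T x + lambda^T (A x - b)
Stationarity (grad_x L = 0): Q x + c + A^T lambda = 0.
Primal feasibility: A x = b.

This gives the KKT block system:
  [ Q   A^T ] [ x     ]   [-c ]
  [ A    0  ] [ lambda ] = [ b ]

Solving the linear system:
  x*      = (-1.9189, -1.0811, -4.0811)
  lambda* = (18.9257, -4.7703)
  f(x*)   = 90.8784

x* = (-1.9189, -1.0811, -4.0811), lambda* = (18.9257, -4.7703)


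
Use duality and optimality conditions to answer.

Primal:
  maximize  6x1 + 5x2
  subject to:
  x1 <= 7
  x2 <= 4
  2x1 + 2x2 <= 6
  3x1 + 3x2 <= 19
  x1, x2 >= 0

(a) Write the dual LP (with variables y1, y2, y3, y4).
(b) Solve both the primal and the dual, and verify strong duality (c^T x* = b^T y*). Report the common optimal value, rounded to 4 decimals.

The standard primal-dual pair for 'max c^T x s.t. A x <= b, x >= 0' is:
  Dual:  min b^T y  s.t.  A^T y >= c,  y >= 0.

So the dual LP is:
  minimize  7y1 + 4y2 + 6y3 + 19y4
  subject to:
    y1 + 2y3 + 3y4 >= 6
    y2 + 2y3 + 3y4 >= 5
    y1, y2, y3, y4 >= 0

Solving the primal: x* = (3, 0).
  primal value c^T x* = 18.
Solving the dual: y* = (0, 0, 3, 0).
  dual value b^T y* = 18.
Strong duality: c^T x* = b^T y*. Confirmed.

18


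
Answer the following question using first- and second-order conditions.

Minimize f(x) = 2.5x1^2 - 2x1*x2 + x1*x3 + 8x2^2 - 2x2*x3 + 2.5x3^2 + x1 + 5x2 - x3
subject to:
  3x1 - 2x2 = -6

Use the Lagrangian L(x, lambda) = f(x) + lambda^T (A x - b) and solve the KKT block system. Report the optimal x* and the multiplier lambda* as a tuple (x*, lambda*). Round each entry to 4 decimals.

Form the Lagrangian:
  L(x, lambda) = (1/2) x^T Q x + c^T x + lambda^T (A x - b)
Stationarity (grad_x L = 0): Q x + c + A^T lambda = 0.
Primal feasibility: A x = b.

This gives the KKT block system:
  [ Q   A^T ] [ x     ]   [-c ]
  [ A    0  ] [ lambda ] = [ b ]

Solving the linear system:
  x*      = (-2.0965, -0.1447, 0.5614)
  lambda* = (2.8772)
  f(x*)   = 6.9408

x* = (-2.0965, -0.1447, 0.5614), lambda* = (2.8772)


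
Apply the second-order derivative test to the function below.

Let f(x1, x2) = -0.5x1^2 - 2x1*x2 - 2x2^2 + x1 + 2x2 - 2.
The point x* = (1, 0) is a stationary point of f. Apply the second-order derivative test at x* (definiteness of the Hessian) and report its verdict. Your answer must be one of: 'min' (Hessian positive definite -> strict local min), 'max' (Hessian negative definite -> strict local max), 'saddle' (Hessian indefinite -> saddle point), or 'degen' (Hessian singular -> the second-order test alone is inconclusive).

Compute the Hessian H = grad^2 f:
  H = [[-1, -2], [-2, -4]]
Verify stationarity: grad f(x*) = H x* + g = (0, 0).
Eigenvalues of H: -5, 0.
H has a zero eigenvalue (singular; negative semidefinite but not definite), so H is neither positive definite, negative definite, nor indefinite. The second-order test alone is inconclusive -> degen.
(Indeed, f is constant along the null direction of H through x*, so x* is not a strict local extremum.)

degen


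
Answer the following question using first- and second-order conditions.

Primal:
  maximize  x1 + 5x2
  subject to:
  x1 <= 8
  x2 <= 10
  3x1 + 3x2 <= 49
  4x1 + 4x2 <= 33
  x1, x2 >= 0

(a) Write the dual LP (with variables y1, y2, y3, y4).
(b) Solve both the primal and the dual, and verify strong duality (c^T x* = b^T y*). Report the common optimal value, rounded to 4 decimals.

The standard primal-dual pair for 'max c^T x s.t. A x <= b, x >= 0' is:
  Dual:  min b^T y  s.t.  A^T y >= c,  y >= 0.

So the dual LP is:
  minimize  8y1 + 10y2 + 49y3 + 33y4
  subject to:
    y1 + 3y3 + 4y4 >= 1
    y2 + 3y3 + 4y4 >= 5
    y1, y2, y3, y4 >= 0

Solving the primal: x* = (0, 8.25).
  primal value c^T x* = 41.25.
Solving the dual: y* = (0, 0, 0, 1.25).
  dual value b^T y* = 41.25.
Strong duality: c^T x* = b^T y*. Confirmed.

41.25


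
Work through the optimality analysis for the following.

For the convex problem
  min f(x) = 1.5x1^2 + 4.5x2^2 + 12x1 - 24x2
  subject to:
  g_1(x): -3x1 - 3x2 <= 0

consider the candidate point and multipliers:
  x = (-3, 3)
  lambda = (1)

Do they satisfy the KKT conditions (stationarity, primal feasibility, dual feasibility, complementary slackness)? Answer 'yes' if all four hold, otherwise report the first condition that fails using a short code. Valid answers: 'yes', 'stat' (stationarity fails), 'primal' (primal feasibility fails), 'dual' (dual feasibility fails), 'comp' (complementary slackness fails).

Gradient of f: grad f(x) = Q x + c = (3, 3)
Constraint values g_i(x) = a_i^T x - b_i:
  g_1((-3, 3)) = 0
Stationarity residual: grad f(x) + sum_i lambda_i a_i = (0, 0)
  -> stationarity OK
Primal feasibility (all g_i <= 0): OK
Dual feasibility (all lambda_i >= 0): OK
Complementary slackness (lambda_i * g_i(x) = 0 for all i): OK

Verdict: yes, KKT holds.

yes


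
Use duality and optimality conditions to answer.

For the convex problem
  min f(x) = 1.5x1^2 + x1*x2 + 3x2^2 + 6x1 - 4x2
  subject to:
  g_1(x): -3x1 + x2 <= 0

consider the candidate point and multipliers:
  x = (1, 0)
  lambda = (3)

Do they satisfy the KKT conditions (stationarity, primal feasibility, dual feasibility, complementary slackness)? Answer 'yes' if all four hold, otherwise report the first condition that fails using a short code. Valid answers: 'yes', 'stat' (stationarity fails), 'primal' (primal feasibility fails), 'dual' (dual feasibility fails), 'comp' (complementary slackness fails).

Gradient of f: grad f(x) = Q x + c = (9, -3)
Constraint values g_i(x) = a_i^T x - b_i:
  g_1((1, 0)) = -3
Stationarity residual: grad f(x) + sum_i lambda_i a_i = (0, 0)
  -> stationarity OK
Primal feasibility (all g_i <= 0): OK
Dual feasibility (all lambda_i >= 0): OK
Complementary slackness (lambda_i * g_i(x) = 0 for all i): FAILS

Verdict: the first failing condition is complementary_slackness -> comp.

comp
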